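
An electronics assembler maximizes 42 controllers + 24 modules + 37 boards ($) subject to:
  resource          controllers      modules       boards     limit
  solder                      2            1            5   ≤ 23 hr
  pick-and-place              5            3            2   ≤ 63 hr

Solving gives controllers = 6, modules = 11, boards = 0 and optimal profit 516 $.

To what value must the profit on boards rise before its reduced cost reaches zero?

42

Check each constraint at x*: solder 23/23 (tight); pick-and-place 63/63 (tight).
From A_Bᵀ y = c: 2·y_solder + 5·y_pick-and-place = 42; 1·y_solder + 3·y_pick-and-place = 24.
Solving: y_solder = 6, y_pick-and-place = 6.
boards enters the basis when its profit ≥ yᵀa₃ = 6·5 + 6·2 = 42.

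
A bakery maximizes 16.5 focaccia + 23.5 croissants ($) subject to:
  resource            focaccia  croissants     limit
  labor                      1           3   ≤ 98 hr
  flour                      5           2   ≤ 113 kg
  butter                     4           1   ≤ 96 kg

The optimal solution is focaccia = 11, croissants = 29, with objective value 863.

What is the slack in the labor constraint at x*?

labor used = 1·11 + 3·29 = 98; slack = 98 − 98 = 0.

0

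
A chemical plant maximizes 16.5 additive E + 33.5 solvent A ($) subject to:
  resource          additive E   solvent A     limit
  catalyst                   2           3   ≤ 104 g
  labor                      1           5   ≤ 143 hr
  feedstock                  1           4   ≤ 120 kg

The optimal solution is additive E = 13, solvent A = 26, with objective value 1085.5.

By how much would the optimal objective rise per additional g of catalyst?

Check each constraint at x*: catalyst 104/104 (tight); labor 143/143 (tight); feedstock 117/120 (slack 3).
Slack constraints have shadow price 0 (complementary slackness).
The binding rows give the dual system: 2·y_catalyst + 1·y_labor = 16.5 and 3·y_catalyst + 5·y_labor = 33.5.
Solving: y_catalyst = 7, y_labor = 2.5.
Shadow price of catalyst = 7.

7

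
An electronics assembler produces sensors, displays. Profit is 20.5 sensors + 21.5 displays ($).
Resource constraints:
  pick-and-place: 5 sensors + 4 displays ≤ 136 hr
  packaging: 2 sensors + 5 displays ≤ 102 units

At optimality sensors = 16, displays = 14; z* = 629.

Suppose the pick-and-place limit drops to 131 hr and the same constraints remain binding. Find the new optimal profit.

Both pick-and-place and packaging are binding at x*.
The binding rows give the dual system: 5·y_pick-and-place + 2·y_packaging = 20.5 and 4·y_pick-and-place + 5·y_packaging = 21.5.
Solving: y_pick-and-place = 3.5, y_packaging = 1.5.
Δz = y_pick-and-place·Δb = 3.5 × (-5) = -17.5, so new z* = 629 − 17.5 = 611.5.

611.5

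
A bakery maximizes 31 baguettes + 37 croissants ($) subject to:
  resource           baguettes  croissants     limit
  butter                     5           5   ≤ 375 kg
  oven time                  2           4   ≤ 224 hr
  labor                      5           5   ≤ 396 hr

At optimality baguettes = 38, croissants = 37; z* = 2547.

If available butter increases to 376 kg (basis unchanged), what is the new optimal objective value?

2552

At the optimum: butter uses 375 of 375 (binding); oven time uses 224 of 224 (binding); labor uses 375 of 396 (slack = 21).
Slack constraints have shadow price 0 (complementary slackness).
The binding rows give the dual system: 5·y_butter + 2·y_oven time = 31 and 5·y_butter + 4·y_oven time = 37.
This yields shadow prices y_butter = 5, y_oven time = 3.
Δz = y_butter·Δb = 5 × (1) = 5, so new z* = 2547 + 5 = 2552.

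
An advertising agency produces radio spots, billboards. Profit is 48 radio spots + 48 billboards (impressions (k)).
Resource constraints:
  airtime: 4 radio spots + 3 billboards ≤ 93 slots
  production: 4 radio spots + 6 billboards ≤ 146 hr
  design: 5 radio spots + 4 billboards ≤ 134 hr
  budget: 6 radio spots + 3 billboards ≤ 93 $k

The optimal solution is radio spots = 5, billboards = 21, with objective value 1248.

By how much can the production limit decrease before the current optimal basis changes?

Binding constraints: production, budget. The basis is B = [[4,6],[6,3]] with det -24.
Per unit decrease in production, x* moves by d = (0.125, -0.25).
The basis stays optimal until billboards reaches 0; allowable decrease = 84 hr.

84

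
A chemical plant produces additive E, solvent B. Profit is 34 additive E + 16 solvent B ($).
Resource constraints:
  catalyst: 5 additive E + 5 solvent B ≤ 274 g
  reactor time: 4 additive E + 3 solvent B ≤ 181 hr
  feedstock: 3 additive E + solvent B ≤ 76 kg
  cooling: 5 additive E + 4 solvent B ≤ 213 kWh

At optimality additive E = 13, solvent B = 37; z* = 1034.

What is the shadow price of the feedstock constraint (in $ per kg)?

Check each constraint at x*: catalyst 250/274 (slack 24); reactor time 163/181 (slack 18); feedstock 76/76 (tight); cooling 213/213 (tight).
Slack constraints have shadow price 0 (complementary slackness).
The binding rows give the dual system: 3·y_feedstock + 5·y_cooling = 34 and 1·y_feedstock + 4·y_cooling = 16.
→ y_feedstock = 8 and y_cooling = 2.
Shadow price of feedstock = 8.

8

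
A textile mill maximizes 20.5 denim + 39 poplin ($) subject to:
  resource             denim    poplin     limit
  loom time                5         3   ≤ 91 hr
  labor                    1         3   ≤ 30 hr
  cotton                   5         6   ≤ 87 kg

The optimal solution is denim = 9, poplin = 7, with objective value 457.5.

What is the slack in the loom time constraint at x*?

loom time used = 5·9 + 3·7 = 66; slack = 91 − 66 = 25.

25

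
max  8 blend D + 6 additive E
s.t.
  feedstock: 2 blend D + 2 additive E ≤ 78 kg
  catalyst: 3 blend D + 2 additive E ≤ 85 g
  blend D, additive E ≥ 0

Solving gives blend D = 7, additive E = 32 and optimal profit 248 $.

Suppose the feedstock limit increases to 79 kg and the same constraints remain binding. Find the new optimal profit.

249

At the optimum: feedstock uses 78 of 78 (binding); catalyst uses 85 of 85 (binding).
From A_Bᵀ y = c: 2·y_feedstock + 3·y_catalyst = 8; 2·y_feedstock + 2·y_catalyst = 6.
This yields shadow prices y_feedstock = 1, y_catalyst = 2.
Δz = y_feedstock·Δb = 1 × (1) = 1, so new z* = 248 + 1 = 249.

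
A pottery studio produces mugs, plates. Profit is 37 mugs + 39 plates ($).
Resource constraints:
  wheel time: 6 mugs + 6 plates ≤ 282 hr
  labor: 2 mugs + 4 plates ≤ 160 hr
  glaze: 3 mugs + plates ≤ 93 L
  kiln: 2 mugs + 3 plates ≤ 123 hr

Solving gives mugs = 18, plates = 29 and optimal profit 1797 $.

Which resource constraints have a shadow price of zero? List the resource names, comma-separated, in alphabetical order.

glaze, labor

wheel time: 282/282 (binding)
labor: 152/160 (slack 8)
glaze: 83/93 (slack 10)
kiln: 123/123 (binding)
By complementary slackness, a constraint with positive slack has shadow price 0 → glaze, labor.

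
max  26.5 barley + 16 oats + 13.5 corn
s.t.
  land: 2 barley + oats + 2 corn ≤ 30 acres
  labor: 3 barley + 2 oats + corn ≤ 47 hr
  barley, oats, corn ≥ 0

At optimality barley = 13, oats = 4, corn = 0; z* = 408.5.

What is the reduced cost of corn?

Check each constraint at x*: land 30/30 (tight); labor 47/47 (tight).
From A_Bᵀ y = c: 2·y_land + 3·y_labor = 26.5; 1·y_land + 2·y_labor = 16.
Solving: y_land = 5, y_labor = 5.5.
Reduced cost of corn: c₃ − yᵀa₃ = 13.5 − (5·2 + 5.5·1) = 13.5 − 15.5 = -2.

-2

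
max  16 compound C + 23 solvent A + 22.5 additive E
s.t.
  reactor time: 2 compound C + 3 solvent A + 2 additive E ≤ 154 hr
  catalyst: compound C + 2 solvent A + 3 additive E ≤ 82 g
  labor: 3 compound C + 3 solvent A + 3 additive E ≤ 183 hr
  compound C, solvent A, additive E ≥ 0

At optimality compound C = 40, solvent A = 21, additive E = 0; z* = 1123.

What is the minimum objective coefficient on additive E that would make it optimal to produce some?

30

Check each constraint at x*: reactor time 143/154 (slack 11); catalyst 82/82 (tight); labor 183/183 (tight).
Since reactor time is not tight, its dual is 0.
The binding rows give the dual system: 1·y_catalyst + 3·y_labor = 16 and 2·y_catalyst + 3·y_labor = 23.
→ y_catalyst = 7 and y_labor = 3.
additive E enters the basis when its profit ≥ yᵀa₃ = 7·3 + 3·3 = 30.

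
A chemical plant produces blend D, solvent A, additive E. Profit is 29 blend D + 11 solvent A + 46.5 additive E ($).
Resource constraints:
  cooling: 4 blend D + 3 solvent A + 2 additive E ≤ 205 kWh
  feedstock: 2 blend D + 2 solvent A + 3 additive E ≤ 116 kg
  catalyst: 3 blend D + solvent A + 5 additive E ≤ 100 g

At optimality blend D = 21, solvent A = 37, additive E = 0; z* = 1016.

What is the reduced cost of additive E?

At the optimum: cooling uses 195 of 205 (slack = 10); feedstock uses 116 of 116 (binding); catalyst uses 100 of 100 (binding).
Slack constraints have shadow price 0 (complementary slackness).
The binding rows give the dual system: 2·y_feedstock + 3·y_catalyst = 29 and 2·y_feedstock + 1·y_catalyst = 11.
Solving: y_feedstock = 1, y_catalyst = 9.
Reduced cost of additive E: c₃ − yᵀa₃ = 46.5 − (1·3 + 9·5) = 46.5 − 48 = -1.5.

-1.5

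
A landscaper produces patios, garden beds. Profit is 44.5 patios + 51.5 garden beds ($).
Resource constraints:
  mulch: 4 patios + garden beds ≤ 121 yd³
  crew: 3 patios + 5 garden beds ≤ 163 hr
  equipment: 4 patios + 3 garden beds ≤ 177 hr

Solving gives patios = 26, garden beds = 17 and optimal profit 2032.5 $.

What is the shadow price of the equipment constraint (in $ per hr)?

0

Check each constraint at x*: mulch 121/121 (tight); crew 163/163 (tight); equipment 155/177 (slack 22).
Slack constraints have shadow price 0 (complementary slackness).
From A_Bᵀ y = c: 4·y_mulch + 3·y_crew = 44.5; 1·y_mulch + 5·y_crew = 51.5.
Solving: y_mulch = 4, y_crew = 9.5.
Shadow price of equipment = 0.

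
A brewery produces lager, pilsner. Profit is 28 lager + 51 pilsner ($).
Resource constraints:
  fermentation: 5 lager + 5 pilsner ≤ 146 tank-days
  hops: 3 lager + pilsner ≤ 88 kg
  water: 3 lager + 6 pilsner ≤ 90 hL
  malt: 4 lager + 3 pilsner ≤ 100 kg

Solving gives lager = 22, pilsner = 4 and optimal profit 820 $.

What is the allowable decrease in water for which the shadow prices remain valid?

Binding constraints: water, malt. The basis is B = [[3,6],[4,3]] with det -15.
Per unit decrease in water, x* moves by d = (0.2, -0.2667).
The basis stays optimal until pilsner reaches 0; allowable decrease = 15 hL.

15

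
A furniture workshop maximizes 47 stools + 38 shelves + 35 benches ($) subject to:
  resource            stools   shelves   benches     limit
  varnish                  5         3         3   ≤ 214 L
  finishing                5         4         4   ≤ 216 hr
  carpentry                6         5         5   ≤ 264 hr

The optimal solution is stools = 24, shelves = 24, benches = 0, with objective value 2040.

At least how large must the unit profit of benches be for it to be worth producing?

Check each constraint at x*: varnish 192/214 (slack 22); finishing 216/216 (tight); carpentry 264/264 (tight).
By complementary slackness, y = 0 for the non-binding constraint.
The binding rows give the dual system: 5·y_finishing + 6·y_carpentry = 47 and 4·y_finishing + 5·y_carpentry = 38.
Solving: y_finishing = 7, y_carpentry = 2.
benches enters the basis when its profit ≥ yᵀa₃ = 7·4 + 2·5 = 38.

38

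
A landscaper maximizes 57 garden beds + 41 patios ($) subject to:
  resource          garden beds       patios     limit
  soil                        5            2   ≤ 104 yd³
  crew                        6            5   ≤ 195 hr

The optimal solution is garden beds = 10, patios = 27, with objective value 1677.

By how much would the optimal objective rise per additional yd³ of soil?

3

Check each constraint at x*: soil 104/104 (tight); crew 195/195 (tight).
From A_Bᵀ y = c: 5·y_soil + 6·y_crew = 57; 2·y_soil + 5·y_crew = 41.
This yields shadow prices y_soil = 3, y_crew = 7.
Shadow price of soil = 3.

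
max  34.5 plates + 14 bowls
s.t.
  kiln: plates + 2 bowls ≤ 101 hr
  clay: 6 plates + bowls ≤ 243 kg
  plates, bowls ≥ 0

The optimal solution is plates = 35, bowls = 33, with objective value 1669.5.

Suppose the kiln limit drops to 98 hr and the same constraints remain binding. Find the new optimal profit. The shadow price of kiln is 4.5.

1656

Δb = -3, so new z* = 1669.5 + (4.5)·(-3) = 1669.5 − 13.5 = 1656.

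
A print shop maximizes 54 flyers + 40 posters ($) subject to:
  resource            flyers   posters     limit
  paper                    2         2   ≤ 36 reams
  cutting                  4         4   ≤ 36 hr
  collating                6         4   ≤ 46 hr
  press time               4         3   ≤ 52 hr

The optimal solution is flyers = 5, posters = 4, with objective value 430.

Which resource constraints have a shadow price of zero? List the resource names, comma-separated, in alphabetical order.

paper: 18/36 (slack 18)
cutting: 36/36 (binding)
collating: 46/46 (binding)
press time: 32/52 (slack 20)
By complementary slackness, a constraint with positive slack has shadow price 0 → paper, press time.

paper, press time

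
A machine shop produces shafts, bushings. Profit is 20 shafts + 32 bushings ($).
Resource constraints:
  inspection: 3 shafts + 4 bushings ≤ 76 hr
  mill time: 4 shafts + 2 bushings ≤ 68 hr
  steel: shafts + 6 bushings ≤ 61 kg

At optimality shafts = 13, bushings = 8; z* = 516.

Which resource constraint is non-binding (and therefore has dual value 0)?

inspection

inspection: 71/76 (slack 5)
mill time: 68/68 (binding)
steel: 61/61 (binding)
By complementary slackness, a constraint with positive slack has shadow price 0 → inspection.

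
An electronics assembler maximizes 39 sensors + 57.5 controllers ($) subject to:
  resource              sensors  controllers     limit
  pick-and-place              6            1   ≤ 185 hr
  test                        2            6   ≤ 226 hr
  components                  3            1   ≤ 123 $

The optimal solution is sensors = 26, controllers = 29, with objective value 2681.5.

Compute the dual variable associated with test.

At the optimum: pick-and-place uses 185 of 185 (binding); test uses 226 of 226 (binding); components uses 107 of 123 (slack = 16).
Since components is not tight, its dual is 0.
The binding rows give the dual system: 6·y_pick-and-place + 2·y_test = 39 and 1·y_pick-and-place + 6·y_test = 57.5.
→ y_pick-and-place = 3.5 and y_test = 9.
Shadow price of test = 9.

9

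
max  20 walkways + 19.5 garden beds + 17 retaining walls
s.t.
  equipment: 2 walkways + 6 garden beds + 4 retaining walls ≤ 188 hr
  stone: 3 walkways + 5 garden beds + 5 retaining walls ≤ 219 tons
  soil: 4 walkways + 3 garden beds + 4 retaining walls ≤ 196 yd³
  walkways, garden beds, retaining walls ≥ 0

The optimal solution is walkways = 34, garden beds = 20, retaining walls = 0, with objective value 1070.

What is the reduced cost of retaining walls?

Check each constraint at x*: equipment 188/188 (tight); stone 202/219 (slack 17); soil 196/196 (tight).
Since stone is not tight, its dual is 0.
Dual feasibility on the basic columns requires 2·y_equipment + 4·y_soil = 20, 6·y_equipment + 3·y_soil = 19.5.
→ y_equipment = 1 and y_soil = 4.5.
Reduced cost of retaining walls: c₃ − yᵀa₃ = 17 − (1·4 + 4.5·4) = 17 − 22 = -5.

-5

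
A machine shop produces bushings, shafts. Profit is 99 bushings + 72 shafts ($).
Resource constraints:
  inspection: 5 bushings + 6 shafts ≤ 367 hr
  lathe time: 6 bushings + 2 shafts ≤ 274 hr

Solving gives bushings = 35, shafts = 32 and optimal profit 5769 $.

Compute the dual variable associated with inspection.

At the optimum: inspection uses 367 of 367 (binding); lathe time uses 274 of 274 (binding).
From A_Bᵀ y = c: 5·y_inspection + 6·y_lathe time = 99; 6·y_inspection + 2·y_lathe time = 72.
This yields shadow prices y_inspection = 9, y_lathe time = 9.
Shadow price of inspection = 9.

9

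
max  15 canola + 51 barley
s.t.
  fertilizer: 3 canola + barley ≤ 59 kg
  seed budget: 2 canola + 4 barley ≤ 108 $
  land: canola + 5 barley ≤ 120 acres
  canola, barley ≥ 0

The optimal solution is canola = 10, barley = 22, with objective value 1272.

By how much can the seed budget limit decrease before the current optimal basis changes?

12

Binding constraints: seed budget, land. The basis is B = [[2,4],[1,5]] with det 6.
Per unit decrease in seed budget, x* moves by d = (-0.8333, 0.1667).
The basis stays optimal until canola reaches 0; allowable decrease = 12 $.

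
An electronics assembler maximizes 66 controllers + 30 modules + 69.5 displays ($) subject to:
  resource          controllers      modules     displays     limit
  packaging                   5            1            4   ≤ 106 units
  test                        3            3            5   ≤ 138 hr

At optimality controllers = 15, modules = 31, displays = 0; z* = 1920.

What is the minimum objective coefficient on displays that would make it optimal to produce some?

71

Check each constraint at x*: packaging 106/106 (tight); test 138/138 (tight).
From A_Bᵀ y = c: 5·y_packaging + 3·y_test = 66; 1·y_packaging + 3·y_test = 30.
This yields shadow prices y_packaging = 9, y_test = 7.
displays enters the basis when its profit ≥ yᵀa₃ = 9·4 + 7·5 = 71.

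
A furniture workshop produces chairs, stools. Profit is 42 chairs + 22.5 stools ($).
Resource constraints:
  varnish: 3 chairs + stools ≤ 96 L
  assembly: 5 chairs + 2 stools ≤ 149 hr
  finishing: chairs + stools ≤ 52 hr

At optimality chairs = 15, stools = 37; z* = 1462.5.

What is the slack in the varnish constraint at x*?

varnish used = 3·15 + 1·37 = 82; slack = 96 − 82 = 14.

14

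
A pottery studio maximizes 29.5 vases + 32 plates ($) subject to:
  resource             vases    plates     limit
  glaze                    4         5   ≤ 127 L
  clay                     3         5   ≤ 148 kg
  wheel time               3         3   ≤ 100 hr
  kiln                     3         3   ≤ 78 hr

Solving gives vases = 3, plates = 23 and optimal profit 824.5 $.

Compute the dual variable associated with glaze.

Binding: glaze and kiln. Non-binding: clay (24 unused), wheel time (22 unused).
By complementary slackness, y = 0 for the non-binding constraints.
Dual feasibility on the basic columns requires 4·y_glaze + 3·y_kiln = 29.5, 5·y_glaze + 3·y_kiln = 32.
Solving: y_glaze = 2.5, y_kiln = 6.5.
Shadow price of glaze = 2.5.

2.5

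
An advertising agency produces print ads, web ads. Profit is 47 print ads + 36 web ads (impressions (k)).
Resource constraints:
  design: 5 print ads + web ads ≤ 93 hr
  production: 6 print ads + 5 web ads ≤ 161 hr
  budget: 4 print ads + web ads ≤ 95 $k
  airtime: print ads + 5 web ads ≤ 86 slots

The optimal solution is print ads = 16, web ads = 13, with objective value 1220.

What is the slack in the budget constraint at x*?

budget used = 4·16 + 1·13 = 77; slack = 95 − 77 = 18.

18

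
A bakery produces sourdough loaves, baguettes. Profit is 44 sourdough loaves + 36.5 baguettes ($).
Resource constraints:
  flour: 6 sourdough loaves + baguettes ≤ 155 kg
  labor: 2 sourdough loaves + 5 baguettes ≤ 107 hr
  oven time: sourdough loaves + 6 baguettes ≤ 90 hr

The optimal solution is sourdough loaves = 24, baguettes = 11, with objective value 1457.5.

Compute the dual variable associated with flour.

At the optimum: flour uses 155 of 155 (binding); labor uses 103 of 107 (slack = 4); oven time uses 90 of 90 (binding).
Slack constraints have shadow price 0 (complementary slackness).
The binding rows give the dual system: 6·y_flour + 1·y_oven time = 44 and 1·y_flour + 6·y_oven time = 36.5.
→ y_flour = 6.5 and y_oven time = 5.
Shadow price of flour = 6.5.

6.5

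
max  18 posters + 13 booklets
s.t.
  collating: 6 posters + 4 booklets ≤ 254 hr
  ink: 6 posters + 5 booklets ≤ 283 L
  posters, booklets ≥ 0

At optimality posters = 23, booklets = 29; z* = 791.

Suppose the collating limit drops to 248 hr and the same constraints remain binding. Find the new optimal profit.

779

Both collating and ink are binding at x*.
Dual feasibility on the basic columns requires 6·y_collating + 6·y_ink = 18, 4·y_collating + 5·y_ink = 13.
→ y_collating = 2 and y_ink = 1.
Δz = y_collating·Δb = 2 × (-6) = -12, so new z* = 791 − 12 = 779.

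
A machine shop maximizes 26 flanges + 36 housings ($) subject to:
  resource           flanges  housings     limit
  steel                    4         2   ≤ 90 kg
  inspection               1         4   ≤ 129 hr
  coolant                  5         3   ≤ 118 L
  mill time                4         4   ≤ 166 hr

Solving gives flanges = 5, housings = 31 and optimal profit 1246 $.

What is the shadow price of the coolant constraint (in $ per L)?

4

Binding: inspection and coolant. Non-binding: steel (8 unused), mill time (22 unused).
By complementary slackness, y = 0 for the non-binding constraints.
From A_Bᵀ y = c: 1·y_inspection + 5·y_coolant = 26; 4·y_inspection + 3·y_coolant = 36.
→ y_inspection = 6 and y_coolant = 4.
Shadow price of coolant = 4.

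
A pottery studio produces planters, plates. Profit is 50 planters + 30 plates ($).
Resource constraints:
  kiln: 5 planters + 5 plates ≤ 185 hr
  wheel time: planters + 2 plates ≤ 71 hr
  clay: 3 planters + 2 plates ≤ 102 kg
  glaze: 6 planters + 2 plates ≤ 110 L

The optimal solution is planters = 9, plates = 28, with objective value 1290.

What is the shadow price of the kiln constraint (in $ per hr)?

4

At the optimum: kiln uses 185 of 185 (binding); wheel time uses 65 of 71 (slack = 6); clay uses 83 of 102 (slack = 19); glaze uses 110 of 110 (binding).
By complementary slackness, y = 0 for the non-binding constraints.
Dual feasibility on the basic columns requires 5·y_kiln + 6·y_glaze = 50, 5·y_kiln + 2·y_glaze = 30.
Solving: y_kiln = 4, y_glaze = 5.
Shadow price of kiln = 4.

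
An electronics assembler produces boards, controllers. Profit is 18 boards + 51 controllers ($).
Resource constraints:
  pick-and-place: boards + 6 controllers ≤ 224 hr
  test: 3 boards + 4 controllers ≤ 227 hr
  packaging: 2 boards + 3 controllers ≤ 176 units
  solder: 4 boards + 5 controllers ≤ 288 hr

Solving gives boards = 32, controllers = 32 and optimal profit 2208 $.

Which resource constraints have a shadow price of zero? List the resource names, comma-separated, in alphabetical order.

pick-and-place: 224/224 (binding)
test: 224/227 (slack 3)
packaging: 160/176 (slack 16)
solder: 288/288 (binding)
By complementary slackness, a constraint with positive slack has shadow price 0 → packaging, test.

packaging, test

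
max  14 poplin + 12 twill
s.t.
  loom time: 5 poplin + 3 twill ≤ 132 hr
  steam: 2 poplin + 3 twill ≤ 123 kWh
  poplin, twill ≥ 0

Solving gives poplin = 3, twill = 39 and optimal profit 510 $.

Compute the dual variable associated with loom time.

At the optimum: loom time uses 132 of 132 (binding); steam uses 123 of 123 (binding).
From A_Bᵀ y = c: 5·y_loom time + 2·y_steam = 14; 3·y_loom time + 3·y_steam = 12.
This yields shadow prices y_loom time = 2, y_steam = 2.
Shadow price of loom time = 2.

2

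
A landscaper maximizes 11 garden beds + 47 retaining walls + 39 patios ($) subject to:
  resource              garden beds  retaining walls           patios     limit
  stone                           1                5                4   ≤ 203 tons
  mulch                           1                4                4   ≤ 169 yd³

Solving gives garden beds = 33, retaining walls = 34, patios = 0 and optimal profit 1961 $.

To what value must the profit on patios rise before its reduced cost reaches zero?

44

Check each constraint at x*: stone 203/203 (tight); mulch 169/169 (tight).
Dual feasibility on the basic columns requires 1·y_stone + 1·y_mulch = 11, 5·y_stone + 4·y_mulch = 47.
Solving: y_stone = 3, y_mulch = 8.
patios enters the basis when its profit ≥ yᵀa₃ = 3·4 + 8·4 = 44.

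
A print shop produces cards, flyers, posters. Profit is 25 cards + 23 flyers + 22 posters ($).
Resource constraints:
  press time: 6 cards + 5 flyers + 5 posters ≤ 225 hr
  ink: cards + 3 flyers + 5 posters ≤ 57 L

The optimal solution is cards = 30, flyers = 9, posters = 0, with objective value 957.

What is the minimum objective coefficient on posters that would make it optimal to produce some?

25

At the optimum: press time uses 225 of 225 (binding); ink uses 57 of 57 (binding).
Dual feasibility on the basic columns requires 6·y_press time + 1·y_ink = 25, 5·y_press time + 3·y_ink = 23.
This yields shadow prices y_press time = 4, y_ink = 1.
posters enters the basis when its profit ≥ yᵀa₃ = 4·5 + 1·5 = 25.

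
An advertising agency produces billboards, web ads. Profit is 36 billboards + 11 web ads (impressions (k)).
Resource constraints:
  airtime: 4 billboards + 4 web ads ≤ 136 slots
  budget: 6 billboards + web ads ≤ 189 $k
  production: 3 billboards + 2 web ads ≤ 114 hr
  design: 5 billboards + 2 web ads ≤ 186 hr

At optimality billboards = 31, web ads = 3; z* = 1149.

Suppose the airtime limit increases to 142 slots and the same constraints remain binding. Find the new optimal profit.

At the optimum: airtime uses 136 of 136 (binding); budget uses 189 of 189 (binding); production uses 99 of 114 (slack = 15); design uses 161 of 186 (slack = 25).
Slack constraints have shadow price 0 (complementary slackness).
The binding rows give the dual system: 4·y_airtime + 6·y_budget = 36 and 4·y_airtime + 1·y_budget = 11.
This yields shadow prices y_airtime = 1.5, y_budget = 5.
Δz = y_airtime·Δb = 1.5 × (6) = 9, so new z* = 1149 + 9 = 1158.

1158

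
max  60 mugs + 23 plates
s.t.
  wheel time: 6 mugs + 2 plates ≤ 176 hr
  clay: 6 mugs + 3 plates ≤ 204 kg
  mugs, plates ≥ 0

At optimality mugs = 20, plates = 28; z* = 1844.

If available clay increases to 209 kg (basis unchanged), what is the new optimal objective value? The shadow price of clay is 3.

1859

Δb = 5, so new z* = 1844 + (3)·(5) = 1844 + 15 = 1859.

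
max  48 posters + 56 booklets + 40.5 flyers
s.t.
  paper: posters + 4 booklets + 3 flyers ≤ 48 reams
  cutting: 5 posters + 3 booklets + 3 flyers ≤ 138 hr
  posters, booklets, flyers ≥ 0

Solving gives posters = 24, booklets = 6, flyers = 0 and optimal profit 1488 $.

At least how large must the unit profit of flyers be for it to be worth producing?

48

Check each constraint at x*: paper 48/48 (tight); cutting 138/138 (tight).
From A_Bᵀ y = c: 1·y_paper + 5·y_cutting = 48; 4·y_paper + 3·y_cutting = 56.
→ y_paper = 8 and y_cutting = 8.
flyers enters the basis when its profit ≥ yᵀa₃ = 8·3 + 8·3 = 48.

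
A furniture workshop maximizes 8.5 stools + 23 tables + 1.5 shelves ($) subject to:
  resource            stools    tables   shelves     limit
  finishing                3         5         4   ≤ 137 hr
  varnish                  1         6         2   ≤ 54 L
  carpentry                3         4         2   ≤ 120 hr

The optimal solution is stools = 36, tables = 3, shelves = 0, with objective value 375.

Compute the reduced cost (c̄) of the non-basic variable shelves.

-7.5

At the optimum: finishing uses 123 of 137 (slack = 14); varnish uses 54 of 54 (binding); carpentry uses 120 of 120 (binding).
By complementary slackness, y = 0 for the non-binding constraint.
The binding rows give the dual system: 1·y_varnish + 3·y_carpentry = 8.5 and 6·y_varnish + 4·y_carpentry = 23.
→ y_varnish = 2.5 and y_carpentry = 2.
Reduced cost of shelves: c₃ − yᵀa₃ = 1.5 − (2.5·2 + 2·2) = 1.5 − 9 = -7.5.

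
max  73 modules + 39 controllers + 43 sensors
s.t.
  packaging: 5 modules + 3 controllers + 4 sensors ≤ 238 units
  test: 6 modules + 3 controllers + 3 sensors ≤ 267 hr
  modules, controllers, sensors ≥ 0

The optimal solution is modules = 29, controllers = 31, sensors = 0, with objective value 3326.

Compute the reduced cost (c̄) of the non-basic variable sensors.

At the optimum: packaging uses 238 of 238 (binding); test uses 267 of 267 (binding).
Dual feasibility on the basic columns requires 5·y_packaging + 6·y_test = 73, 3·y_packaging + 3·y_test = 39.
Solving: y_packaging = 5, y_test = 8.
Reduced cost of sensors: c₃ − yᵀa₃ = 43 − (5·4 + 8·3) = 43 − 44 = -1.

-1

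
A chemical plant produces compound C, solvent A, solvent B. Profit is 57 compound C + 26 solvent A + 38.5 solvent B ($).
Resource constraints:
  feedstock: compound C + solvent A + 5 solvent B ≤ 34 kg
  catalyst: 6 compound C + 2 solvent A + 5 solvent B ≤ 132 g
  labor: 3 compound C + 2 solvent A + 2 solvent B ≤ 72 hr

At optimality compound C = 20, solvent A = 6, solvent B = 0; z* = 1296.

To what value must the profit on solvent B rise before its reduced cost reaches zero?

At the optimum: feedstock uses 26 of 34 (slack = 8); catalyst uses 132 of 132 (binding); labor uses 72 of 72 (binding).
By complementary slackness, y = 0 for the non-binding constraint.
The binding rows give the dual system: 6·y_catalyst + 3·y_labor = 57 and 2·y_catalyst + 2·y_labor = 26.
This yields shadow prices y_catalyst = 6, y_labor = 7.
solvent B enters the basis when its profit ≥ yᵀa₃ = 6·5 + 7·2 = 44.

44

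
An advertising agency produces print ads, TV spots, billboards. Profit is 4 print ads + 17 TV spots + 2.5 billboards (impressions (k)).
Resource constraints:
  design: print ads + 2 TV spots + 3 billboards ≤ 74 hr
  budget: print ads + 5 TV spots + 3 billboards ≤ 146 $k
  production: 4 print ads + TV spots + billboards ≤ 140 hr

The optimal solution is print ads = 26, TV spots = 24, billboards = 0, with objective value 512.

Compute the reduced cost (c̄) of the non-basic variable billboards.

Binding: design and budget. Non-binding: production (12 unused).
Slack constraints have shadow price 0 (complementary slackness).
The binding rows give the dual system: 1·y_design + 1·y_budget = 4 and 2·y_design + 5·y_budget = 17.
→ y_design = 1 and y_budget = 3.
Reduced cost of billboards: c₃ − yᵀa₃ = 2.5 − (1·3 + 3·3) = 2.5 − 12 = -9.5.

-9.5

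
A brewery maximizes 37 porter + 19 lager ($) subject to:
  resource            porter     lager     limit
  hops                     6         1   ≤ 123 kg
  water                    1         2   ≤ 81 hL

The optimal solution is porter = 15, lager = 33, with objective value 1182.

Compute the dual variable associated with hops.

5

At the optimum: hops uses 123 of 123 (binding); water uses 81 of 81 (binding).
Dual feasibility on the basic columns requires 6·y_hops + 1·y_water = 37, 1·y_hops + 2·y_water = 19.
→ y_hops = 5 and y_water = 7.
Shadow price of hops = 5.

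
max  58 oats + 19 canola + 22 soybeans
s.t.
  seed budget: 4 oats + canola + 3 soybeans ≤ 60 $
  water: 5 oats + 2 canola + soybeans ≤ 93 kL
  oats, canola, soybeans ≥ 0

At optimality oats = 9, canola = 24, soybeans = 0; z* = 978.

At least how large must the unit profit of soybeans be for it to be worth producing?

Check each constraint at x*: seed budget 60/60 (tight); water 93/93 (tight).
From A_Bᵀ y = c: 4·y_seed budget + 5·y_water = 58; 1·y_seed budget + 2·y_water = 19.
Solving: y_seed budget = 7, y_water = 6.
soybeans enters the basis when its profit ≥ yᵀa₃ = 7·3 + 6·1 = 27.

27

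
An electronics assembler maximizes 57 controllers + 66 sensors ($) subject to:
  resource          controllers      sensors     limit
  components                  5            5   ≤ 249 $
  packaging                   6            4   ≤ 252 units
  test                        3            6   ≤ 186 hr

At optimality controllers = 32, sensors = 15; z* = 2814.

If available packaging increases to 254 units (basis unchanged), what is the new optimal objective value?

Check each constraint at x*: components 235/249 (slack 14); packaging 252/252 (tight); test 186/186 (tight).
By complementary slackness, y = 0 for the non-binding constraint.
Dual feasibility on the basic columns requires 6·y_packaging + 3·y_test = 57, 4·y_packaging + 6·y_test = 66.
This yields shadow prices y_packaging = 6, y_test = 7.
Δz = y_packaging·Δb = 6 × (2) = 12, so new z* = 2814 + 12 = 2826.

2826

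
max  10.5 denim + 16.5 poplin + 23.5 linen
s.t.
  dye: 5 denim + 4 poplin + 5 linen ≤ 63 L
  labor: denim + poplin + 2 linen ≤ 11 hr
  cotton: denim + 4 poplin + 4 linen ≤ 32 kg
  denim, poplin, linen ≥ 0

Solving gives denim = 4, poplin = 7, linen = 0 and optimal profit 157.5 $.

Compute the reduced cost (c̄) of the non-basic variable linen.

Binding: labor and cotton. Non-binding: dye (15 unused).
Since dye is not tight, its dual is 0.
The binding rows give the dual system: 1·y_labor + 1·y_cotton = 10.5 and 1·y_labor + 4·y_cotton = 16.5.
Solving: y_labor = 8.5, y_cotton = 2.
Reduced cost of linen: c₃ − yᵀa₃ = 23.5 − (8.5·2 + 2·4) = 23.5 − 25 = -1.5.

-1.5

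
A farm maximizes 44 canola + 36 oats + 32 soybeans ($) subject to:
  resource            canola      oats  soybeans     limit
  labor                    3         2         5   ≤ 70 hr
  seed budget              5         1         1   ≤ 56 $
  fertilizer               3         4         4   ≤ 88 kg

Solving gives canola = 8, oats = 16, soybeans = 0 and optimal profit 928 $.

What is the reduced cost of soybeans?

-4

At the optimum: labor uses 56 of 70 (slack = 14); seed budget uses 56 of 56 (binding); fertilizer uses 88 of 88 (binding).
Slack constraints have shadow price 0 (complementary slackness).
From A_Bᵀ y = c: 5·y_seed budget + 3·y_fertilizer = 44; 1·y_seed budget + 4·y_fertilizer = 36.
This yields shadow prices y_seed budget = 4, y_fertilizer = 8.
Reduced cost of soybeans: c₃ − yᵀa₃ = 32 − (4·1 + 8·4) = 32 − 36 = -4.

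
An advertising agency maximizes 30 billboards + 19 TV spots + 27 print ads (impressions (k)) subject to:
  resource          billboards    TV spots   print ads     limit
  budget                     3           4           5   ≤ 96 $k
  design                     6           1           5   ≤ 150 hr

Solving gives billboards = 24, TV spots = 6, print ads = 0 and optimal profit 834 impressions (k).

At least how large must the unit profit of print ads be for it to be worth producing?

Check each constraint at x*: budget 96/96 (tight); design 150/150 (tight).
Dual feasibility on the basic columns requires 3·y_budget + 6·y_design = 30, 4·y_budget + 1·y_design = 19.
→ y_budget = 4 and y_design = 3.
print ads enters the basis when its profit ≥ yᵀa₃ = 4·5 + 3·5 = 35.

35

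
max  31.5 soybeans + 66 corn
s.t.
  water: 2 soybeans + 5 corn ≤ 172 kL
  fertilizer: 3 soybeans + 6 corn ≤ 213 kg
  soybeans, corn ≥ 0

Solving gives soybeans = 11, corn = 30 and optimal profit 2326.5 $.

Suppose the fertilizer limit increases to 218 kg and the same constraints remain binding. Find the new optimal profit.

At the optimum: water uses 172 of 172 (binding); fertilizer uses 213 of 213 (binding).
From A_Bᵀ y = c: 2·y_water + 3·y_fertilizer = 31.5; 5·y_water + 6·y_fertilizer = 66.
This yields shadow prices y_water = 3, y_fertilizer = 8.5.
Δz = y_fertilizer·Δb = 8.5 × (5) = 42.5, so new z* = 2326.5 + 42.5 = 2369.

2369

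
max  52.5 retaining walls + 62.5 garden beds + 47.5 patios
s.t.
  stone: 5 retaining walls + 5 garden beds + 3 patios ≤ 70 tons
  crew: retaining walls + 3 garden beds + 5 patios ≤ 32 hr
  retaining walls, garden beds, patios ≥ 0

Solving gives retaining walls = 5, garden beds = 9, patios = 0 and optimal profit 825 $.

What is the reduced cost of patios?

-6

At the optimum: stone uses 70 of 70 (binding); crew uses 32 of 32 (binding).
The binding rows give the dual system: 5·y_stone + 1·y_crew = 52.5 and 5·y_stone + 3·y_crew = 62.5.
Solving: y_stone = 9.5, y_crew = 5.
Reduced cost of patios: c₃ − yᵀa₃ = 47.5 − (9.5·3 + 5·5) = 47.5 − 53.5 = -6.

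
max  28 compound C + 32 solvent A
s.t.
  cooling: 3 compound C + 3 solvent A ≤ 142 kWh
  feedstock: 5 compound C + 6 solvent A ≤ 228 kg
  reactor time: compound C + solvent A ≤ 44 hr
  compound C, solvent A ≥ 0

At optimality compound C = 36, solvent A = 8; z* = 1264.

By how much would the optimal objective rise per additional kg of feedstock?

At the optimum: cooling uses 132 of 142 (slack = 10); feedstock uses 228 of 228 (binding); reactor time uses 44 of 44 (binding).
By complementary slackness, y = 0 for the non-binding constraint.
From A_Bᵀ y = c: 5·y_feedstock + 1·y_reactor time = 28; 6·y_feedstock + 1·y_reactor time = 32.
Solving: y_feedstock = 4, y_reactor time = 8.
Shadow price of feedstock = 4.

4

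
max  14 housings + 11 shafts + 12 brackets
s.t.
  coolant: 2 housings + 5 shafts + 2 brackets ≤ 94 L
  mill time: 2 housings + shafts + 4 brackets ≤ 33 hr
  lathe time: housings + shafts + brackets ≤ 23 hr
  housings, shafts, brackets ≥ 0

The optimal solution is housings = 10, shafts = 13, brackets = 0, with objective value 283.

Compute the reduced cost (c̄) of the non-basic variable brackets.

-8

Check each constraint at x*: coolant 85/94 (slack 9); mill time 33/33 (tight); lathe time 23/23 (tight).
Slack constraints have shadow price 0 (complementary slackness).
Dual feasibility on the basic columns requires 2·y_mill time + 1·y_lathe time = 14, 1·y_mill time + 1·y_lathe time = 11.
This yields shadow prices y_mill time = 3, y_lathe time = 8.
Reduced cost of brackets: c₃ − yᵀa₃ = 12 − (3·4 + 8·1) = 12 − 20 = -8.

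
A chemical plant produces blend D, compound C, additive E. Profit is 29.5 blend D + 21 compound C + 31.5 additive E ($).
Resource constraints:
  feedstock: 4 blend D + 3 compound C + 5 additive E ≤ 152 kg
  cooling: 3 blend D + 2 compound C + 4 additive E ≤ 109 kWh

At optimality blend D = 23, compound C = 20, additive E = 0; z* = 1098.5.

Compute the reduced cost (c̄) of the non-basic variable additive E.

-6.5

Check each constraint at x*: feedstock 152/152 (tight); cooling 109/109 (tight).
The binding rows give the dual system: 4·y_feedstock + 3·y_cooling = 29.5 and 3·y_feedstock + 2·y_cooling = 21.
→ y_feedstock = 4 and y_cooling = 4.5.
Reduced cost of additive E: c₃ − yᵀa₃ = 31.5 − (4·5 + 4.5·4) = 31.5 − 38 = -6.5.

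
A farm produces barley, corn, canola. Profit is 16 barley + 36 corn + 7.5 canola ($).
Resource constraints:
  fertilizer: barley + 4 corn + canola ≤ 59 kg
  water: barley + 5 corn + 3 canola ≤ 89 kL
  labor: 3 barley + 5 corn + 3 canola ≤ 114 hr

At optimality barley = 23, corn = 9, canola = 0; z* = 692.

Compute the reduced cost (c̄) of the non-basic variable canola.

At the optimum: fertilizer uses 59 of 59 (binding); water uses 68 of 89 (slack = 21); labor uses 114 of 114 (binding).
Since water is not tight, its dual is 0.
The binding rows give the dual system: 1·y_fertilizer + 3·y_labor = 16 and 4·y_fertilizer + 5·y_labor = 36.
→ y_fertilizer = 4 and y_labor = 4.
Reduced cost of canola: c₃ − yᵀa₃ = 7.5 − (4·1 + 4·3) = 7.5 − 16 = -8.5.

-8.5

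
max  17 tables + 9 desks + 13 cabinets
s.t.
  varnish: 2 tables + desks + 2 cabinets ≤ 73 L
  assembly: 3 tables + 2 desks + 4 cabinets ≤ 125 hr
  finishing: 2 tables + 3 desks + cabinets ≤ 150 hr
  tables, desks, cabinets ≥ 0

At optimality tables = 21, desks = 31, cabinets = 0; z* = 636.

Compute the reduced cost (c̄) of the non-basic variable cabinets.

Check each constraint at x*: varnish 73/73 (tight); assembly 125/125 (tight); finishing 135/150 (slack 15).
By complementary slackness, y = 0 for the non-binding constraint.
Dual feasibility on the basic columns requires 2·y_varnish + 3·y_assembly = 17, 1·y_varnish + 2·y_assembly = 9.
→ y_varnish = 7 and y_assembly = 1.
Reduced cost of cabinets: c₃ − yᵀa₃ = 13 − (7·2 + 1·4) = 13 − 18 = -5.

-5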